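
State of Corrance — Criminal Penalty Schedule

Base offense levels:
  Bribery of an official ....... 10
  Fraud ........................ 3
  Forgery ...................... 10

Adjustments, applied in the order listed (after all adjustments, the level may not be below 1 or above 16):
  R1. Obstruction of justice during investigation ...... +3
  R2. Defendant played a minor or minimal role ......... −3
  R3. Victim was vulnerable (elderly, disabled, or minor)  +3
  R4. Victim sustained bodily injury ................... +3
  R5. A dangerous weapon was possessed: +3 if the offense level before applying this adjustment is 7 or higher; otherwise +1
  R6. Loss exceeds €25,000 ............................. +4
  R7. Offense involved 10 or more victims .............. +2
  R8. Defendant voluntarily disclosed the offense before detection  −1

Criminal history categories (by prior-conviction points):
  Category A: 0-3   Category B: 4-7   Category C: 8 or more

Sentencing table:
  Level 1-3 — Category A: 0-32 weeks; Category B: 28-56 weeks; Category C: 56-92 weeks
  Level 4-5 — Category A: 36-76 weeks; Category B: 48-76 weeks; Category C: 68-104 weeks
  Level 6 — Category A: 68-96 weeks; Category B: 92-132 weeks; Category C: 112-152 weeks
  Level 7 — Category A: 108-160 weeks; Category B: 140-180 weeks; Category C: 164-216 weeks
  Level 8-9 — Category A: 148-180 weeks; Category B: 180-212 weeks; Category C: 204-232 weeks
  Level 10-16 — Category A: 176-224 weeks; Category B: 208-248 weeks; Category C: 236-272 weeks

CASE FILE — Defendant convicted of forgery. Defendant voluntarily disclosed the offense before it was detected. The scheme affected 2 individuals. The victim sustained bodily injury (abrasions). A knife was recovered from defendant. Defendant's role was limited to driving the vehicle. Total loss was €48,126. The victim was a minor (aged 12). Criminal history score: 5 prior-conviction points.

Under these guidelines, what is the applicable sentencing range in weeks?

208-248 weeks

Base offense level for forgery: 10.
R2 applies: 10 − 3 = 7.
R3 applies: 7 + 3 = 10.
R4 applies: 10 + 3 = 13.
R5 applies (level before this adjustment is 13 ≥ 7, so +3): 13 + 3 = 16.
R6 applies: 16 + 4 = 20.
R8 applies: 20 − 1 = 19.
Level 19 exceeds the maximum of 16; capped at 16.
Final offense level: 16.
Criminal history: 5 prior points → Category B (4-7).
Level 16 falls in the 10-16 band.
Grid: Level 10-16 × Category B = 208-248 weeks.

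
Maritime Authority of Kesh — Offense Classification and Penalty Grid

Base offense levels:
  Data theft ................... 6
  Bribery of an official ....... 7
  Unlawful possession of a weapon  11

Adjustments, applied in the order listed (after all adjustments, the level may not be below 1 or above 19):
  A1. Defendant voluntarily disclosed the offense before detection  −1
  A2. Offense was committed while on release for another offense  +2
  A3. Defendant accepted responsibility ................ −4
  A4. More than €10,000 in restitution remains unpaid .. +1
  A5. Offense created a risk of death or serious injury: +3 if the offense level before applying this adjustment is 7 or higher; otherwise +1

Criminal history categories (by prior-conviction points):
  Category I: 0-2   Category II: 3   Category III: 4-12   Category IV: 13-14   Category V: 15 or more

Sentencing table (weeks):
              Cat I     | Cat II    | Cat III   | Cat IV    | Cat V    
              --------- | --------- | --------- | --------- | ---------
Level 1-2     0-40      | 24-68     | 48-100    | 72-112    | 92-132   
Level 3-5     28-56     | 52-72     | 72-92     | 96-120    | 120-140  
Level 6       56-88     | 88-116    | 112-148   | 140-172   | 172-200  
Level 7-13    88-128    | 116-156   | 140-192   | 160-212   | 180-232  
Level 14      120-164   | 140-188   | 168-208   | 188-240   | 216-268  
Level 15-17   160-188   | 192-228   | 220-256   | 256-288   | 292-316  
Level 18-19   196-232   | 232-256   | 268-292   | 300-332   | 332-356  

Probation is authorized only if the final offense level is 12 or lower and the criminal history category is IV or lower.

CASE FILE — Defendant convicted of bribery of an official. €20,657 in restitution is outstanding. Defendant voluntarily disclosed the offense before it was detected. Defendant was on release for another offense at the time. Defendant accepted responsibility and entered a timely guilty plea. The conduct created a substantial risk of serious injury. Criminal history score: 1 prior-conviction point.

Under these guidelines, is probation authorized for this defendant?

Base offense level for bribery of an official: 7.
A1 applies: 7 − 1 = 6.
A2 applies: 6 + 2 = 8.
A3 applies: 8 − 4 = 4.
A4 applies: 4 + 1 = 5.
A5 applies (level before this adjustment is 5 < 7, so +1): 5 + 1 = 6.
Final offense level: 6.
Criminal history: 1 prior point → Category I (0-2).
Level 6 falls in the 6 band.
Grid: Level 6 × Category I = 56-88 weeks.
Probation check: level 6 ≤ 12 and category I ≤ IV → eligible.

Yes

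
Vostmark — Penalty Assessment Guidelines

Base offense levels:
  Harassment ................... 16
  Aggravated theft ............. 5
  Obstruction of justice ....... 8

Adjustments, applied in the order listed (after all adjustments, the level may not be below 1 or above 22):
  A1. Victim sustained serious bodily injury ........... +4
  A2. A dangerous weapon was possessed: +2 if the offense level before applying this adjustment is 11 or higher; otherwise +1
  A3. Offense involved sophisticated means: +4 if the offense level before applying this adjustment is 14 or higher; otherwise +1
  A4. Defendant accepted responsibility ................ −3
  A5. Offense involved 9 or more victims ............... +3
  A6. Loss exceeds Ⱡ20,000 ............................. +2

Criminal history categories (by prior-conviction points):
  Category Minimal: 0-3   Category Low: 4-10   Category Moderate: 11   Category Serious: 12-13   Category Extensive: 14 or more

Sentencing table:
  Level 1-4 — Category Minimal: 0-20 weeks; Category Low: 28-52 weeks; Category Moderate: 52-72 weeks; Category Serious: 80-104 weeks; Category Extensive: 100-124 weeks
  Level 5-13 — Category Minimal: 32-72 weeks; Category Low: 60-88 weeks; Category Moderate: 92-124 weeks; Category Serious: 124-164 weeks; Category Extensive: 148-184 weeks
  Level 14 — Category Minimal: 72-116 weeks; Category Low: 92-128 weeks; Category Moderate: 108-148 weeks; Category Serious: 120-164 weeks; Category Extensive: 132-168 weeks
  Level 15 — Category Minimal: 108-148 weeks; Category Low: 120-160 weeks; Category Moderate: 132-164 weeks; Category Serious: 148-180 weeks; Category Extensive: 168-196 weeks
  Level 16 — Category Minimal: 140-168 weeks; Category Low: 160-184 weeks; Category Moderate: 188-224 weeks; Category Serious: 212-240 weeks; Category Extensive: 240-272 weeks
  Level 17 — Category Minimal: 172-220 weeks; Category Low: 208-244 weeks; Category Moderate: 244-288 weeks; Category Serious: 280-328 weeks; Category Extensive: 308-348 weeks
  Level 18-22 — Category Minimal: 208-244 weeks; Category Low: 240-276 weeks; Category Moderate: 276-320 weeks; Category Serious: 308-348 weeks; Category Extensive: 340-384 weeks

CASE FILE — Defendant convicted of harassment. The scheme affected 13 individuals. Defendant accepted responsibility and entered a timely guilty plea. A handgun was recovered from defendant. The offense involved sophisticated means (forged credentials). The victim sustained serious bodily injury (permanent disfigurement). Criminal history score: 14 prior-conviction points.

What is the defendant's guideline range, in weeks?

340-384 weeks

Base offense level for harassment: 16.
A1 applies: 16 + 4 = 20.
A2 applies (level before this adjustment is 20 ≥ 11, so +2): 20 + 2 = 22.
A3 applies (level before this adjustment is 22 ≥ 14, so +4): 22 + 4 = 26.
A4 applies: 26 − 3 = 23.
A5 applies: 23 + 3 = 26.
Level 26 exceeds the maximum of 22; capped at 22.
Final offense level: 22.
Criminal history: 14 prior points → Category Extensive (14+).
Level 22 falls in the 18-22 band.
Grid: Level 18-22 × Category Extensive = 340-384 weeks.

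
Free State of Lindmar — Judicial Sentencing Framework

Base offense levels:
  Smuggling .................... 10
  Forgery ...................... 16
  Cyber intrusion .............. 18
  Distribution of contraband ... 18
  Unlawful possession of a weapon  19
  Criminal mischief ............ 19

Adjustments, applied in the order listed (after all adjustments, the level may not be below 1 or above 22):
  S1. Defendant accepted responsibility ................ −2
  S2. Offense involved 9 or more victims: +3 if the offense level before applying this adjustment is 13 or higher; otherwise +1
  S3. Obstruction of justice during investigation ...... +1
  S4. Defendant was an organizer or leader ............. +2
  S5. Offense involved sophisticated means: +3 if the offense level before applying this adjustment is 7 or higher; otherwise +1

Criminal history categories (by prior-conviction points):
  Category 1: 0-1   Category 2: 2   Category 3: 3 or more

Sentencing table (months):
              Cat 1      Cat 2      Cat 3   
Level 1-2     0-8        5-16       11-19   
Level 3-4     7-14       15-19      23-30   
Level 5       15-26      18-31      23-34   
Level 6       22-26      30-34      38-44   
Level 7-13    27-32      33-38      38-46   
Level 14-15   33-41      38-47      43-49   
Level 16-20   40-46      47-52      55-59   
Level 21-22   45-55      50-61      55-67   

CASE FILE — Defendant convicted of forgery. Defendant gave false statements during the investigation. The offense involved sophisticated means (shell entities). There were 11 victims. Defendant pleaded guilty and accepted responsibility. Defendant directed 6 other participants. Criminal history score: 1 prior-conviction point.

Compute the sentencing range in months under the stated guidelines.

45-55 months

Base offense level for forgery: 16.
S1 applies: 16 − 2 = 14.
S2 applies (level before this adjustment is 14 ≥ 13, so +3): 14 + 3 = 17.
S3 applies: 17 + 1 = 18.
S4 applies: 18 + 2 = 20.
S5 applies (level before this adjustment is 20 ≥ 7, so +3): 20 + 3 = 23.
Level 23 exceeds the maximum of 22; capped at 22.
Final offense level: 22.
Criminal history: 1 prior point → Category 1 (0-1).
Level 22 falls in the 21-22 band.
Grid: Level 21-22 × Category 1 = 45-55 months.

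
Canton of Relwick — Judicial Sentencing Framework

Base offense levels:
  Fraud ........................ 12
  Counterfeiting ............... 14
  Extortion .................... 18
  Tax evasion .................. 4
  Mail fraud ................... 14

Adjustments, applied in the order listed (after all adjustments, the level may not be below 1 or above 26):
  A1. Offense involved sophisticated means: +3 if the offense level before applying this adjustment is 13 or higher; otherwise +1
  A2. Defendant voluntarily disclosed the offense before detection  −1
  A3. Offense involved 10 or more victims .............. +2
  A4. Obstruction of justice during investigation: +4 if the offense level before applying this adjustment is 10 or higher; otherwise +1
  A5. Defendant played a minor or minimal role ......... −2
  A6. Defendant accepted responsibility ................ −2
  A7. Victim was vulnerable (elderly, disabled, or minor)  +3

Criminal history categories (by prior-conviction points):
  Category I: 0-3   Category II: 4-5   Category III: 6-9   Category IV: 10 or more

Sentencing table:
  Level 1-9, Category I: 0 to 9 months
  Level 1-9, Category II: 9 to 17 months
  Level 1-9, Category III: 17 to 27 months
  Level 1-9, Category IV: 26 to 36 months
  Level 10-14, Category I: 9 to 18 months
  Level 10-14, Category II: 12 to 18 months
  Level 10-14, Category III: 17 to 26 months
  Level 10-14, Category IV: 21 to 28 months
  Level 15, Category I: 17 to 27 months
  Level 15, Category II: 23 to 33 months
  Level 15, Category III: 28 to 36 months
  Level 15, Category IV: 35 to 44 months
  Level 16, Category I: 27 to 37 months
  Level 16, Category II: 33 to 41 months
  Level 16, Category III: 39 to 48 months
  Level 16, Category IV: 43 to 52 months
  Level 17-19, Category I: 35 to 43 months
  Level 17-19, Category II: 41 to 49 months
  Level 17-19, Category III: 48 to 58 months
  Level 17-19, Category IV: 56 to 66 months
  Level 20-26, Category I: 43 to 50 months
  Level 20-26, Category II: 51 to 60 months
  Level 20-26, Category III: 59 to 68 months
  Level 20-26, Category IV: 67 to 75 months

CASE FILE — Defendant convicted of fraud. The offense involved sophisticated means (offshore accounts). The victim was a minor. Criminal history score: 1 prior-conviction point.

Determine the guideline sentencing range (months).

27-37 months

Base offense level for fraud: 12.
A1 applies (level before this adjustment is 12 < 13, so +1): 12 + 1 = 13.
A2 does not apply.
A4 does not apply.
A6 does not apply.
A7 applies: 13 + 3 = 16.
Final offense level: 16.
Criminal history: 1 prior point → Category I (0-3).
Level 16 falls in the 16 band.
Grid: Level 16 × Category I = 27-37 months.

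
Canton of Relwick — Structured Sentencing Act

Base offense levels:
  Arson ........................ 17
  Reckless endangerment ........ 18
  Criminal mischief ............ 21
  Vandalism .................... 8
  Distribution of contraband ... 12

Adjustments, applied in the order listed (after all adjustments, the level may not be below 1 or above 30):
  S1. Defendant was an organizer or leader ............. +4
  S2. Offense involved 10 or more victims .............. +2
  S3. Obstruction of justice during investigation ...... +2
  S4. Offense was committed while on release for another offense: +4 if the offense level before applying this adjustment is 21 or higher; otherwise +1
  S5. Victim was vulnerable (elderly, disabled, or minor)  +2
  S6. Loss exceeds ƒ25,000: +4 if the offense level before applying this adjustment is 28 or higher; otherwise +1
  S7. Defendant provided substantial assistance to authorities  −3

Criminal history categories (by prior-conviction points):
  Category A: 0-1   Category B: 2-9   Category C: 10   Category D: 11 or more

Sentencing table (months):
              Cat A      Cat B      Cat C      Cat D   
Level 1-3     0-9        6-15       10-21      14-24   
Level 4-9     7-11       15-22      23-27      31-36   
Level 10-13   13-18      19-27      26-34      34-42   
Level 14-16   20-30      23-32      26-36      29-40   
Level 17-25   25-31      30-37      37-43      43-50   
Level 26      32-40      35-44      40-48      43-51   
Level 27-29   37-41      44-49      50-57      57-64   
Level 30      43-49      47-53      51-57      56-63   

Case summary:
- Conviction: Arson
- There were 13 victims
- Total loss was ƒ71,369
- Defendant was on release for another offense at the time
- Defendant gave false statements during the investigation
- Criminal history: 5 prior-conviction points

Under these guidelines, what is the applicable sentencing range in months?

35-44 months

Base offense level for arson: 17.
S1 does not apply.
S2 applies: 17 + 2 = 19.
S3 applies: 19 + 2 = 21.
S4 applies (level before this adjustment is 21 ≥ 21, so +4): 21 + 4 = 25.
S6 applies (level before this adjustment is 25 < 28, so +1): 25 + 1 = 26.
S7 does not apply.
Final offense level: 26.
Criminal history: 5 prior points → Category B (2-9).
Level 26 falls in the 26 band.
Grid: Level 26 × Category B = 35-44 months.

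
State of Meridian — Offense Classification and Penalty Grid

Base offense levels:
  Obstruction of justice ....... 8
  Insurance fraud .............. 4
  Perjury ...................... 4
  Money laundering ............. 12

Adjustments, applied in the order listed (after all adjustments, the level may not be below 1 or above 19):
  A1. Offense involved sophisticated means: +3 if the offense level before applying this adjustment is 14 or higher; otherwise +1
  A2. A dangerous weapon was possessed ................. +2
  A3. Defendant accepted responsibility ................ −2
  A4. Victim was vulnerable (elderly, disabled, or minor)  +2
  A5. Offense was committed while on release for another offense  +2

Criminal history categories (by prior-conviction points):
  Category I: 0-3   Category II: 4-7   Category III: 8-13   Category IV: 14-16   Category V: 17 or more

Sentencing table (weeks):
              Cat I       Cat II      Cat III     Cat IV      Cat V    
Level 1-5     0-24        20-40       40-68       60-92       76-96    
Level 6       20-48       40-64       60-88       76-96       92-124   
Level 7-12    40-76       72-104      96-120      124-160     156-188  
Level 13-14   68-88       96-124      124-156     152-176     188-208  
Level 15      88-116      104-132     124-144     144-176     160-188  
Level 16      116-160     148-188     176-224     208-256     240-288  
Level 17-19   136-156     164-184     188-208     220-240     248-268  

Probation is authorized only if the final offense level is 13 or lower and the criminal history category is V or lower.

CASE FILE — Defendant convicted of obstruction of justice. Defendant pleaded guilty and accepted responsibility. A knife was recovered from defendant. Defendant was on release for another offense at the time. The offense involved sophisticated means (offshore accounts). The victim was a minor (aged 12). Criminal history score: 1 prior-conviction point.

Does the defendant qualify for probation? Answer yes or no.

Base offense level for obstruction of justice: 8.
A1 applies (level before this adjustment is 8 < 14, so +1): 8 + 1 = 9.
A2 applies: 9 + 2 = 11.
A3 applies: 11 − 2 = 9.
A4 applies: 9 + 2 = 11.
A5 applies: 11 + 2 = 13.
Final offense level: 13.
Criminal history: 1 prior point → Category I (0-3).
Level 13 falls in the 13-14 band.
Grid: Level 13-14 × Category I = 68-88 weeks.
Probation check: level 13 ≤ 13 and category I ≤ V → eligible.

Yes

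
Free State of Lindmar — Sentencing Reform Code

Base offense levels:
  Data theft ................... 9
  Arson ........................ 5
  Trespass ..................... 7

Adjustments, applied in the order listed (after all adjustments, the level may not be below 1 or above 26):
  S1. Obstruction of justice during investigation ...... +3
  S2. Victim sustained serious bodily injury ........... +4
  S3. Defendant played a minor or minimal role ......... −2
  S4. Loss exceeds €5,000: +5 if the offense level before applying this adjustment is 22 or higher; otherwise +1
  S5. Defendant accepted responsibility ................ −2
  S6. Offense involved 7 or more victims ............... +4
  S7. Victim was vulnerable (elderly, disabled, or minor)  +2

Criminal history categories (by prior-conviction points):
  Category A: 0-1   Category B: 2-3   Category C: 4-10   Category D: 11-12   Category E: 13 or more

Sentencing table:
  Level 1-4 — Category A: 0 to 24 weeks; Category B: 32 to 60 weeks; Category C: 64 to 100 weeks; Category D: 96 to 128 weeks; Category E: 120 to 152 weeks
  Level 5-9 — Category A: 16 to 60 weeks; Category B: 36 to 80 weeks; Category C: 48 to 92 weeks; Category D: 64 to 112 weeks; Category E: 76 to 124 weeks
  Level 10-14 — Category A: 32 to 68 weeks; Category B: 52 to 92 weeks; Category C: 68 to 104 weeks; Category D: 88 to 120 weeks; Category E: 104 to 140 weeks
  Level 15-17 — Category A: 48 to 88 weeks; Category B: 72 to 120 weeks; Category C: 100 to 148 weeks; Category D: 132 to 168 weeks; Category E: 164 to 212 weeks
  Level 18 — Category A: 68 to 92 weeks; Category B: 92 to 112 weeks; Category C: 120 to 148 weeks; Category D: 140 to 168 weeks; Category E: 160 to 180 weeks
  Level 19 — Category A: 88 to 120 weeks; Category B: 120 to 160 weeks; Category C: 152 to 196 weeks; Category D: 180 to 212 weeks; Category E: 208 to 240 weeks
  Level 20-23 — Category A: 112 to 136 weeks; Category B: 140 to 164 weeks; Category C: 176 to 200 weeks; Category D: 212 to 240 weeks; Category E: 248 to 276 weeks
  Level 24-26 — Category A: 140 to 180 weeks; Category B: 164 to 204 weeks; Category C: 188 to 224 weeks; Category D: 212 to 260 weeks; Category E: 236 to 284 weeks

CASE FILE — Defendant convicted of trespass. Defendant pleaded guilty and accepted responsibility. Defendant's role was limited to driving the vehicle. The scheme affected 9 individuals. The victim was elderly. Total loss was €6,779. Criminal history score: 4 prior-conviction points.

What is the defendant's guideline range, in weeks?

68-104 weeks

Base offense level for trespass: 7.
S3 applies: 7 − 2 = 5.
S4 applies (level before this adjustment is 5 < 22, so +1): 5 + 1 = 6.
S5 applies: 6 − 2 = 4.
S6 applies: 4 + 4 = 8.
S7 applies: 8 + 2 = 10.
Final offense level: 10.
Criminal history: 4 prior points → Category C (4-10).
Level 10 falls in the 10-14 band.
Grid: Level 10-14 × Category C = 68-104 weeks.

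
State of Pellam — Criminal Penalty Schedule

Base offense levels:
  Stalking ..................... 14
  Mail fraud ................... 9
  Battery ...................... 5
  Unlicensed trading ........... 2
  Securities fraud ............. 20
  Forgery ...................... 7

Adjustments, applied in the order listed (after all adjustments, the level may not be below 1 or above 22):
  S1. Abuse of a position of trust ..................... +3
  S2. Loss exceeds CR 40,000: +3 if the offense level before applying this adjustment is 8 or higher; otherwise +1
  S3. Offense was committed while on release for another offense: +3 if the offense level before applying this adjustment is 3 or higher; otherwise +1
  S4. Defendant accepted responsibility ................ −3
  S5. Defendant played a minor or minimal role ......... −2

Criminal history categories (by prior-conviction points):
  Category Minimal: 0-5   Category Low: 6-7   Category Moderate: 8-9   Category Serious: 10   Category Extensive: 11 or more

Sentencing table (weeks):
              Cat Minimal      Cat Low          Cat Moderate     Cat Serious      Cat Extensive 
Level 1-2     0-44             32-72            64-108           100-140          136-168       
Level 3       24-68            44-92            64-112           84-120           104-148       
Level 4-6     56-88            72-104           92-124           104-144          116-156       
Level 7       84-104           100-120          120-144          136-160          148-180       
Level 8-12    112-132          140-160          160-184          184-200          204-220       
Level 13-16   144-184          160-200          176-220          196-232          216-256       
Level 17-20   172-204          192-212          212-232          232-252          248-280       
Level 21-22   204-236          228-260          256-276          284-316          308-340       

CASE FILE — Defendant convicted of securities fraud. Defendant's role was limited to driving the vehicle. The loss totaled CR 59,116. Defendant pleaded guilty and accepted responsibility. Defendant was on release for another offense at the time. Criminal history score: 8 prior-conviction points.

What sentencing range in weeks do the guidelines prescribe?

Base offense level for securities fraud: 20.
S2 applies (level before this adjustment is 20 ≥ 8, so +3): 20 + 3 = 23.
S3 applies (level before this adjustment is 23 ≥ 3, so +3): 23 + 3 = 26.
S4 applies: 26 − 3 = 23.
S5 applies: 23 − 2 = 21.
Final offense level: 21.
Criminal history: 8 prior points → Category Moderate (8-9).
Level 21 falls in the 21-22 band.
Grid: Level 21-22 × Category Moderate = 256-276 weeks.

256-276 weeks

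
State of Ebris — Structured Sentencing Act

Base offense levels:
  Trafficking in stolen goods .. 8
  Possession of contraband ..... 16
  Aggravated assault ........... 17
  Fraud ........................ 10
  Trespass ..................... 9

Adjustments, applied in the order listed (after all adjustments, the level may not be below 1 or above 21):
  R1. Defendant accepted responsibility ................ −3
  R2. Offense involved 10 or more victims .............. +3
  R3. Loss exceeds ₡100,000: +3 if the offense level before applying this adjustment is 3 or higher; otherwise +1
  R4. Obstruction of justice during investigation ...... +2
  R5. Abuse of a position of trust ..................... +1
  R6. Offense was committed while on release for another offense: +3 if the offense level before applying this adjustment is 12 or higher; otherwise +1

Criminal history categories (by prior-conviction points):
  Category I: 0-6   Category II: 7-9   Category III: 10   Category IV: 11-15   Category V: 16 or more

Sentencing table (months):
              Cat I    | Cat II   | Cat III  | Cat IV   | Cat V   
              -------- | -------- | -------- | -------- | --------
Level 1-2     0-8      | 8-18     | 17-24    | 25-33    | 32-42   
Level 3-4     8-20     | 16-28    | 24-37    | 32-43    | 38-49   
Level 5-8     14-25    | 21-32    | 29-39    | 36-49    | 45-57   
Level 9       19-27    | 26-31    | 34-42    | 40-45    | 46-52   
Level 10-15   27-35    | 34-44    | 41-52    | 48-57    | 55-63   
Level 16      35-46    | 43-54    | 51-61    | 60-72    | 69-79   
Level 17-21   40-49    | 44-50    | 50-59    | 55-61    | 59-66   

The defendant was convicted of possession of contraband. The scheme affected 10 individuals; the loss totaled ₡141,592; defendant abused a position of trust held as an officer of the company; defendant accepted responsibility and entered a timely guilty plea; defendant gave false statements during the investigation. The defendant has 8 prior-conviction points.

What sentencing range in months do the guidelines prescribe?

44-50 months

Base offense level for possession of contraband: 16.
R1 applies: 16 − 3 = 13.
R2 applies: 13 + 3 = 16.
R3 applies (level before this adjustment is 16 ≥ 3, so +3): 16 + 3 = 19.
R4 applies: 19 + 2 = 21.
R5 applies: 21 + 1 = 22.
Level 22 exceeds the maximum of 21; capped at 21.
Final offense level: 21.
Criminal history: 8 prior points → Category II (7-9).
Level 21 falls in the 17-21 band.
Grid: Level 17-21 × Category II = 44-50 months.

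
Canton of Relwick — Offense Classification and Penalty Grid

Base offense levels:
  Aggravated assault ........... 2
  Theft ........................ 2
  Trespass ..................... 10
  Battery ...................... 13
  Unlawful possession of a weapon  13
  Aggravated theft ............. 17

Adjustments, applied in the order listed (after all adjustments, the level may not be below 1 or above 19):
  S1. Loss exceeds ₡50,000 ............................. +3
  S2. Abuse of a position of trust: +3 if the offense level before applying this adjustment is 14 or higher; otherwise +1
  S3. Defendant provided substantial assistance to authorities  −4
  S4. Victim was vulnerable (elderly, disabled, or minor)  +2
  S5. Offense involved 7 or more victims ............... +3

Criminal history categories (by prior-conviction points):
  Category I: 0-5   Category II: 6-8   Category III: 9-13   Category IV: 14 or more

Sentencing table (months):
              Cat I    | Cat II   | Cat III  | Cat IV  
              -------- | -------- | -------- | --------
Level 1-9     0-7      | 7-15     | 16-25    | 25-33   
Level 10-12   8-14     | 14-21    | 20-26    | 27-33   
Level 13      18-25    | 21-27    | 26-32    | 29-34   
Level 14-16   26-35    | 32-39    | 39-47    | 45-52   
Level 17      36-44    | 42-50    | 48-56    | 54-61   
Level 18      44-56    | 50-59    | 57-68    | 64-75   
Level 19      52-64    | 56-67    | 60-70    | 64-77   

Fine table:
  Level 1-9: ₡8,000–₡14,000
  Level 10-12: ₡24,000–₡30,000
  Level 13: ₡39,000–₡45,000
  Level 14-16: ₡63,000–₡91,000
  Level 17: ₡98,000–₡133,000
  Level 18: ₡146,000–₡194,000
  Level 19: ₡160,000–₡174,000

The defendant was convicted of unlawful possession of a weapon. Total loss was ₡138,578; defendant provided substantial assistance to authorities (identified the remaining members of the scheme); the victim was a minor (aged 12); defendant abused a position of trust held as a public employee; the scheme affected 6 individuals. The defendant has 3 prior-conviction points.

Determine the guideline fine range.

Base offense level for unlawful possession of a weapon: 13.
S1 applies: 13 + 3 = 16.
S2 applies (level before this adjustment is 16 ≥ 14, so +3): 16 + 3 = 19.
S3 applies: 19 − 4 = 15.
S4 applies: 15 + 2 = 17.
Final offense level: 17.
Level 17 falls in the 17 band.
Fine table: Level 17 → ₡98,000–₡133,000.

₡98,000–₡133,000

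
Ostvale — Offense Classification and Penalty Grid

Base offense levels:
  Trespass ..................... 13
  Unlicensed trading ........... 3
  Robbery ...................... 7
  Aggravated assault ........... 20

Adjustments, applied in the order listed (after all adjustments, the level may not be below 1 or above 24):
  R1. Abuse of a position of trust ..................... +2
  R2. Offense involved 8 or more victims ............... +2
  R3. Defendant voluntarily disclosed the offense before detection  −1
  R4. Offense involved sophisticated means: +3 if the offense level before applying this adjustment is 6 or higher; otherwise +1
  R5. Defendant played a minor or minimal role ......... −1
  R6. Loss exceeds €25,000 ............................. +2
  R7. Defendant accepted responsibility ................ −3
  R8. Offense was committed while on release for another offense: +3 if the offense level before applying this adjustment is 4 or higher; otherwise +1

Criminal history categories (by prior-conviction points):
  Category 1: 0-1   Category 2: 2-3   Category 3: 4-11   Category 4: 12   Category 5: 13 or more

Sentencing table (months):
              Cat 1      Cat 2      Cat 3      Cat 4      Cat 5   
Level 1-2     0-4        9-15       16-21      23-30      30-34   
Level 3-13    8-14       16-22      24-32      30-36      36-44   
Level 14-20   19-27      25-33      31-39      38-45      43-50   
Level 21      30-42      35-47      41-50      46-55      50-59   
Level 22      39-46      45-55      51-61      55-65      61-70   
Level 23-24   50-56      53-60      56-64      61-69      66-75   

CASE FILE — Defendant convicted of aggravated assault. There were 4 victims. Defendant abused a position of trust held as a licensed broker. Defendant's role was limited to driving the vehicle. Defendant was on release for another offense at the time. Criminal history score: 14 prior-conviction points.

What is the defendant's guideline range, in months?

Base offense level for aggravated assault: 20.
R1 applies: 20 + 2 = 22.
R3 does not apply.
R5 applies: 22 − 1 = 21.
R6 does not apply.
R8 applies (level before this adjustment is 21 ≥ 4, so +3): 21 + 3 = 24.
Final offense level: 24.
Criminal history: 14 prior points → Category 5 (13+).
Level 24 falls in the 23-24 band.
Grid: Level 23-24 × Category 5 = 66-75 months.

66-75 months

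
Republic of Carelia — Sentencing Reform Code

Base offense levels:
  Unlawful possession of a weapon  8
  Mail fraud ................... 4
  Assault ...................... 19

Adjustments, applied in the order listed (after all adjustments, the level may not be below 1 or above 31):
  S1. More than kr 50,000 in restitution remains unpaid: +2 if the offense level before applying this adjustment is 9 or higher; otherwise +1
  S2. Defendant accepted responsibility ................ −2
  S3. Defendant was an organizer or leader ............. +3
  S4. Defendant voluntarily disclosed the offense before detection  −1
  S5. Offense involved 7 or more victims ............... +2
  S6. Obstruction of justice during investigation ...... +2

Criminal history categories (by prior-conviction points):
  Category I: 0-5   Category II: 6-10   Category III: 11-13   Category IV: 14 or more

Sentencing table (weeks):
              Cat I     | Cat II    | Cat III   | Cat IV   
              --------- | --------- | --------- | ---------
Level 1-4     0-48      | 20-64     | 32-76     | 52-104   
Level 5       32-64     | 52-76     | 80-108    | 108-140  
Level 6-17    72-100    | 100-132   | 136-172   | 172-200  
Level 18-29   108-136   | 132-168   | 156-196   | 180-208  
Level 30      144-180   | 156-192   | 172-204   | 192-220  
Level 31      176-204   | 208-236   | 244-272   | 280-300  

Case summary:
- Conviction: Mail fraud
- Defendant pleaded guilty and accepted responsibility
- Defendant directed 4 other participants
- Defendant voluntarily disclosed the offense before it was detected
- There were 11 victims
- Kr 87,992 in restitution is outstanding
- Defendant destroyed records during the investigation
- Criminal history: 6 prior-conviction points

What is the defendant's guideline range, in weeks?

100-132 weeks

Base offense level for mail fraud: 4.
S1 applies (level before this adjustment is 4 < 9, so +1): 4 + 1 = 5.
S2 applies: 5 − 2 = 3.
S3 applies: 3 + 3 = 6.
S4 applies: 6 − 1 = 5.
S5 applies: 5 + 2 = 7.
S6 applies: 7 + 2 = 9.
Final offense level: 9.
Criminal history: 6 prior points → Category II (6-10).
Level 9 falls in the 6-17 band.
Grid: Level 6-17 × Category II = 100-132 weeks.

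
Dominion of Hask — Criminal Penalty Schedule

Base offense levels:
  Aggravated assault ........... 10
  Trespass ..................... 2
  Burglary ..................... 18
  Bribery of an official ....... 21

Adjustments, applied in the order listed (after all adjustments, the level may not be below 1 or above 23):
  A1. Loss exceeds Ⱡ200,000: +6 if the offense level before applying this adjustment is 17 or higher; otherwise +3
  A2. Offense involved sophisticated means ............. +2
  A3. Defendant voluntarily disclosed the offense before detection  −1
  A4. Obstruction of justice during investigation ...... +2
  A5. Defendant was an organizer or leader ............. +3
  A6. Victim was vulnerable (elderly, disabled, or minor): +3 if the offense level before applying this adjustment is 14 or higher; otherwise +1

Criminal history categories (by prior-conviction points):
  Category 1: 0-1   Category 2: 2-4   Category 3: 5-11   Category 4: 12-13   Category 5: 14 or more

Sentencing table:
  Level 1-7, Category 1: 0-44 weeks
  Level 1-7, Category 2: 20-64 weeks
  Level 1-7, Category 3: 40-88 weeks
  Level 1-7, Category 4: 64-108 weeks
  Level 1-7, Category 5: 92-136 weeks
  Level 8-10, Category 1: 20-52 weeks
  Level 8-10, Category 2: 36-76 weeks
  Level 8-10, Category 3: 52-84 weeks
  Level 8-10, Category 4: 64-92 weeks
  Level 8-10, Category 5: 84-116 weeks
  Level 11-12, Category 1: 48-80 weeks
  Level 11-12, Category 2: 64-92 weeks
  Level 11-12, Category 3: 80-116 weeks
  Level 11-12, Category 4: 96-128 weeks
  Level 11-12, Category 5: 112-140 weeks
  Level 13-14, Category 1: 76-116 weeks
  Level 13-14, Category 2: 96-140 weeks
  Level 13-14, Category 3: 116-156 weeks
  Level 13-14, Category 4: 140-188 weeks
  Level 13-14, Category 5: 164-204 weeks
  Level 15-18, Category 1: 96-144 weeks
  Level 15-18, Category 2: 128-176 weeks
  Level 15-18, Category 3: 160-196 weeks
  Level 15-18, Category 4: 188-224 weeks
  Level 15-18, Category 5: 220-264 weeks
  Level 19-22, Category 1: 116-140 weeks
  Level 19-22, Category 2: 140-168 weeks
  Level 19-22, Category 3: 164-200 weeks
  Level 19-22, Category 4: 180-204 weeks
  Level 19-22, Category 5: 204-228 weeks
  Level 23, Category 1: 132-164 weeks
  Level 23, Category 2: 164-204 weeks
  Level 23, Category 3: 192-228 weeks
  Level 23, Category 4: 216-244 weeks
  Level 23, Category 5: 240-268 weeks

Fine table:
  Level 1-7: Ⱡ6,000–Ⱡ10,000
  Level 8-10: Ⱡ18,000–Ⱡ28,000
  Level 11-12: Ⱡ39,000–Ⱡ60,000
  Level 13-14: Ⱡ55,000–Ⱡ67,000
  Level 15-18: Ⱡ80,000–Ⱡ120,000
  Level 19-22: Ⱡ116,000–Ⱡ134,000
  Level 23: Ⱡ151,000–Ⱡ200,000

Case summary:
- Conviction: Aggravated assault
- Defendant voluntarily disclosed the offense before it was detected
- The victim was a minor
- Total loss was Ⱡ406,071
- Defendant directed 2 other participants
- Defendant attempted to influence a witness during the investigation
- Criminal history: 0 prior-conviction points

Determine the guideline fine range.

Ⱡ116,000–Ⱡ134,000

Base offense level for aggravated assault: 10.
A1 applies (level before this adjustment is 10 < 17, so +3): 10 + 3 = 13.
A2 does not apply.
A3 applies: 13 − 1 = 12.
A4 applies: 12 + 2 = 14.
A5 applies: 14 + 3 = 17.
A6 applies (level before this adjustment is 17 ≥ 14, so +3): 17 + 3 = 20.
Final offense level: 20.
Level 20 falls in the 19-22 band.
Fine table: Level 19-22 → Ⱡ116,000–Ⱡ134,000.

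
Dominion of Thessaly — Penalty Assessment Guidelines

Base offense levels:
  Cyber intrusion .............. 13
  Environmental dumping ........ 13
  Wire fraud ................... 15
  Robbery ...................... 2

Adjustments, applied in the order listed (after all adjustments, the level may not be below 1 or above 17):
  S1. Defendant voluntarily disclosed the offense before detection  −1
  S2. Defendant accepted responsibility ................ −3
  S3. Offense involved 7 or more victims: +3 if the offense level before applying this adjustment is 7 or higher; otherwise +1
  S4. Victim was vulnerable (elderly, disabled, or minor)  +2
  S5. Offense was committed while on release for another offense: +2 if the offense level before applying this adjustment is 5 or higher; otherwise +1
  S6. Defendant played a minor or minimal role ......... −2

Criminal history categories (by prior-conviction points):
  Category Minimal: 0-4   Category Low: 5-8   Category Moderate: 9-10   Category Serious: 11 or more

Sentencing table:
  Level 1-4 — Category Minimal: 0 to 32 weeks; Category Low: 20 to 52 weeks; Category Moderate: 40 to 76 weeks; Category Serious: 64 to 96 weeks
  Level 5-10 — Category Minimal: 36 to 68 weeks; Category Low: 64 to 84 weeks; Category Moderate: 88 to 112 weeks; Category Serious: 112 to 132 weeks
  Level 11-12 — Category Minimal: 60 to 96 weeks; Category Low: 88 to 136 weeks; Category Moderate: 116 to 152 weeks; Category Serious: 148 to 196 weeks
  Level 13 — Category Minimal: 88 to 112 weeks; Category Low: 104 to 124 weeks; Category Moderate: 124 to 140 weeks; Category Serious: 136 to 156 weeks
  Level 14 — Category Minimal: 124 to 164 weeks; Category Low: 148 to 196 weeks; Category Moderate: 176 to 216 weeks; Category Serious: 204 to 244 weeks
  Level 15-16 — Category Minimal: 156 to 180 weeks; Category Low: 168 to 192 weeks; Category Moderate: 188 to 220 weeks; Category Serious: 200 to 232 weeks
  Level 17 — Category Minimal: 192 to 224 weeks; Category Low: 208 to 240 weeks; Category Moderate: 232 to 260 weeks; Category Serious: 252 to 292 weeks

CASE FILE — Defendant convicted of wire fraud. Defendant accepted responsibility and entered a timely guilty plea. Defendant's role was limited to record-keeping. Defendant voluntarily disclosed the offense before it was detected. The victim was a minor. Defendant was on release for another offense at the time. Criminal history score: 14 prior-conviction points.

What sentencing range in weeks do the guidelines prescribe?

136-156 weeks

Base offense level for wire fraud: 15.
S1 applies: 15 − 1 = 14.
S2 applies: 14 − 3 = 11.
S3 does not apply.
S4 applies: 11 + 2 = 13.
S5 applies (level before this adjustment is 13 ≥ 5, so +2): 13 + 2 = 15.
S6 applies: 15 − 2 = 13.
Final offense level: 13.
Criminal history: 14 prior points → Category Serious (11+).
Level 13 falls in the 13 band.
Grid: Level 13 × Category Serious = 136-156 weeks.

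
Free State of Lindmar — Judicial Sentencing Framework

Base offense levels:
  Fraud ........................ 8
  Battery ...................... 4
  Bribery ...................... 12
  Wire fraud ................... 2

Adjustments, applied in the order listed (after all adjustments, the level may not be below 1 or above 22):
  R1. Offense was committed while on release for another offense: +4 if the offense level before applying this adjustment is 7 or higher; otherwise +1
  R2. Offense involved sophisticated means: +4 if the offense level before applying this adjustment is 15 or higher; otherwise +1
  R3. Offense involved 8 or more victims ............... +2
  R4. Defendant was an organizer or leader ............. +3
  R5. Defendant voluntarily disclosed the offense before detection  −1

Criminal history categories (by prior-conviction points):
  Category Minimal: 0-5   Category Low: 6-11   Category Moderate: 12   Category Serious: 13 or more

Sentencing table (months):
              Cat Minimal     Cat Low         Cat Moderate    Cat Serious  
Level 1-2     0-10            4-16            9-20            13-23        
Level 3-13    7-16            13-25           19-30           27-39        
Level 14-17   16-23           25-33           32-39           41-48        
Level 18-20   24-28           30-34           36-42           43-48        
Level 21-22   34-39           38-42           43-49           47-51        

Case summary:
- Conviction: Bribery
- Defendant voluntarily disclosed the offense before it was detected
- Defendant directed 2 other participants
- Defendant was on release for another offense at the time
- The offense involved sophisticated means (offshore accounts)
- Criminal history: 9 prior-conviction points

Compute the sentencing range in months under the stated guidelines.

Base offense level for bribery: 12.
R1 applies (level before this adjustment is 12 ≥ 7, so +4): 12 + 4 = 16.
R2 applies (level before this adjustment is 16 ≥ 15, so +4): 16 + 4 = 20.
R4 applies: 20 + 3 = 23.
R5 applies: 23 − 1 = 22.
Final offense level: 22.
Criminal history: 9 prior points → Category Low (6-11).
Level 22 falls in the 21-22 band.
Grid: Level 21-22 × Category Low = 38-42 months.

38-42 months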